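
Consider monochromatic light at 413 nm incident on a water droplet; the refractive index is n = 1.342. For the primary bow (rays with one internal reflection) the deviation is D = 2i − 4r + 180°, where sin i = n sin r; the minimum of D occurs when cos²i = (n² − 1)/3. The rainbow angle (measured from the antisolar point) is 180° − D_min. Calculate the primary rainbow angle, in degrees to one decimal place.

40.8°

cos²i = (1.80096 − 1)/3 = 0.26699; i = arccos(0.51671) = 58.888°.
sin r = sin 58.888°/1.342 = 0.63797; r = 39.641°.
D_min = 2·58.888° − 4·39.641° + 180° = 139.213°.
Rainbow angle = 180° − D_min = 40.787°.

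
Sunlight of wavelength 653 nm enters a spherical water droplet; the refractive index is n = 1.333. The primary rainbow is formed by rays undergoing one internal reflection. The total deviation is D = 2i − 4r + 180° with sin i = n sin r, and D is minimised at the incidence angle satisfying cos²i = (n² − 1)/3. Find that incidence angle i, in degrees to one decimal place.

59.4°

cos²i = (1.333² − 1)/3 = (1.77689 − 1)/3 = 0.25896.
cos i = 0.50888, so i = 59.410°.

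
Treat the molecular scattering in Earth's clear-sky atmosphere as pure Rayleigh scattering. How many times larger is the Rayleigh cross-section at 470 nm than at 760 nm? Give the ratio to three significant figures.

6.84

Rayleigh scattering ∝ λ⁻⁴, so the ratio of coefficients is the inverse fourth power of the wavelength ratio.
σ(470)/σ(760) = (760/470)⁴ = (1.6170)⁴ = 6.837.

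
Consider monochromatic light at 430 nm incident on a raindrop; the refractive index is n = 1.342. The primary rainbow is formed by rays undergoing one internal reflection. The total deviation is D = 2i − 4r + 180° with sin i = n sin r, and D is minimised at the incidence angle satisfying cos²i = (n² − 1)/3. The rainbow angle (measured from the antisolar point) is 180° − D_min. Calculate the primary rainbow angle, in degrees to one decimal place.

cos²i = (1.80096 − 1)/3 = 0.26699; i = arccos(0.51671) = 58.888°.
sin r = sin 58.888°/1.342 = 0.63797; r = 39.641°.
D_min = 2·58.888° − 4·39.641° + 180° = 139.213°.
Rainbow angle = 180° − D_min = 40.787°.

40.8°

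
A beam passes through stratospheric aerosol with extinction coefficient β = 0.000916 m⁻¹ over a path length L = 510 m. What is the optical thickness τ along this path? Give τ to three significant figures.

0.467

τ = β·L = 0.000916 × 510 = 0.4672.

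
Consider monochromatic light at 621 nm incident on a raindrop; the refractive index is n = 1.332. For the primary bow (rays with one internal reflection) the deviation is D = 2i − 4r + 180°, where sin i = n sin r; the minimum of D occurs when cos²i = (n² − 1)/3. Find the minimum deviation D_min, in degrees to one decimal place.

137.8°

cos²i = (1.77422 − 1)/3 = 0.25807; i = arccos(0.50801) = 59.469°.
sin r = sin 59.469°/1.332 = 0.64666; r = 40.290°.
D_min = 2·59.469° − 4·40.290° + 180° = 137.776°.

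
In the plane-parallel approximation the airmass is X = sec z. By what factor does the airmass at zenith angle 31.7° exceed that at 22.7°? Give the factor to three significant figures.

1.08

X(31.7°)/X(22.7°) = sec 31.7° / sec 22.7° = cos 22.7° / cos 31.7° = 0.9225/0.8508 = 1.0843.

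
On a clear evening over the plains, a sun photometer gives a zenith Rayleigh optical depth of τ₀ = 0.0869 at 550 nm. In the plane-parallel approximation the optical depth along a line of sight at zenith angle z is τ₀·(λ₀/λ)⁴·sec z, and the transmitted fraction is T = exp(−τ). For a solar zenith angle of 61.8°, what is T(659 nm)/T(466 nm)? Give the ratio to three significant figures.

1.31

Airmass: sec 61.8° = 2.1162.
τ(659 nm) = 0.0869 × (550/659)⁴ × 2.1162 = 0.0869 × 0.4852 × 2.1162 = 0.0892.
τ(466 nm) = 0.0869 × (550/466)⁴ × 2.1162 = 0.0869 × 1.9405 × 2.1162 = 0.3568.
T(659)/T(466) = exp(τ_B − τ_A) = exp(0.2676) = 1.3069.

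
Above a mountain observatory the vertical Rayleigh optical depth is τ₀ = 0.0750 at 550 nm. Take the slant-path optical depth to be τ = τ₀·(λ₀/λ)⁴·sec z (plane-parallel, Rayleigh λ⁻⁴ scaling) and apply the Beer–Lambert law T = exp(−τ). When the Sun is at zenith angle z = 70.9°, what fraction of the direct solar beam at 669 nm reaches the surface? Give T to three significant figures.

0.901

sec 70.9° = 3.0561.
τ = 0.0750 × (550/669)⁴ × 3.0561 = 0.0750 × 0.4568 × 3.0561 = 0.1047.
T = exp(−0.1047) = 0.9006.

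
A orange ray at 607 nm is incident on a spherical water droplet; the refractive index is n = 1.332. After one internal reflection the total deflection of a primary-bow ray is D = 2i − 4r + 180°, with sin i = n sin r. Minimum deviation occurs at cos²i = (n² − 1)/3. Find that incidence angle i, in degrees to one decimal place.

59.5°

cos²i = (1.332² − 1)/3 = (1.77422 − 1)/3 = 0.25807.
cos i = 0.50801, so i = 59.469°.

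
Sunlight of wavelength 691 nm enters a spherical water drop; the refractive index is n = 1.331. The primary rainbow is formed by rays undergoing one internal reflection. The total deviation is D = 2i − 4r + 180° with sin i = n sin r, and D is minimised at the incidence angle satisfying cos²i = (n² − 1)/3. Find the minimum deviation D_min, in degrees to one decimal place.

cos²i = (1.77156 − 1)/3 = 0.25719; i = arccos(0.50714) = 59.527°.
sin r = sin 59.527°/1.331 = 0.64753; r = 40.356°.
D_min = 2·59.527° − 4·40.356° + 180° = 137.630°.

137.6°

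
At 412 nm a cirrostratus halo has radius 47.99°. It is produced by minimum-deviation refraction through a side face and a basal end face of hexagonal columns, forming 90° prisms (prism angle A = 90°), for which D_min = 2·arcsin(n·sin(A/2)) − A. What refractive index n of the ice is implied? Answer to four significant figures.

1.320

Rearranging: n = sin((D_min + A)/2) / sin(A/2).
(D_min + A)/2 = (47.99° + 90°)/2 = 68.995°.
n = sin 68.995° / sin 45° = 0.9335 / 0.7071 = 1.3202.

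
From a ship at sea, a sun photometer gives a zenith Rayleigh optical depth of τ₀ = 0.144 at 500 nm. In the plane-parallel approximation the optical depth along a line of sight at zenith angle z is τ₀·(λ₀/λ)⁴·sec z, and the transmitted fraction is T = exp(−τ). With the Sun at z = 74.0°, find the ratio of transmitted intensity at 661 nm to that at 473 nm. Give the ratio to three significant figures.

1.62

Airmass: sec 74.0° = 3.6280.
τ(661 nm) = 0.144 × (500/661)⁴ × 3.6280 = 0.144 × 0.3274 × 3.6280 = 0.1710.
τ(473 nm) = 0.144 × (500/473)⁴ × 3.6280 = 0.144 × 1.2486 × 3.6280 = 0.6523.
T(661)/T(473) = exp(τ_B − τ_A) = exp(0.4813) = 1.6181.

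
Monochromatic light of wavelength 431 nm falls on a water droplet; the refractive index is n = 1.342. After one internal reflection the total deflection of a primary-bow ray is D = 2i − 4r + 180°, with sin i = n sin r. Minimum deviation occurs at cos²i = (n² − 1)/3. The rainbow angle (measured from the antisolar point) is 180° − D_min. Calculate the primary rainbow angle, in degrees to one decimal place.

40.8°

cos²i = (1.80096 − 1)/3 = 0.26699; i = arccos(0.51671) = 58.888°.
sin r = sin 58.888°/1.342 = 0.63797; r = 39.641°.
D_min = 2·58.888° − 4·39.641° + 180° = 139.213°.
Rainbow angle = 180° − D_min = 40.787°.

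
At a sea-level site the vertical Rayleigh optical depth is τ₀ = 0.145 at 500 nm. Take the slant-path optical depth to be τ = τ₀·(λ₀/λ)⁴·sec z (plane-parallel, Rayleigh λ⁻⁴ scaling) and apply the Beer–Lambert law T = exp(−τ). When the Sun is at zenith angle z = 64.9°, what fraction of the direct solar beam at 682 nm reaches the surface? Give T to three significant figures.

0.906

sec 64.9° = 2.3574.
τ = 0.145 × (500/682)⁴ × 2.3574 = 0.145 × 0.2889 × 2.3574 = 0.0988.
T = exp(−0.0988) = 0.9060.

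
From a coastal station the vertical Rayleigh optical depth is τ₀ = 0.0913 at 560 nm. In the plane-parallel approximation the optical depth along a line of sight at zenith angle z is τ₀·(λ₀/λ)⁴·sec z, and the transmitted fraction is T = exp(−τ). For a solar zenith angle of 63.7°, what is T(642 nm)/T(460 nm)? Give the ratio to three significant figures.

1.40

Airmass: sec 63.7° = 2.2570.
τ(642 nm) = 0.0913 × (560/642)⁴ × 2.2570 = 0.0913 × 0.5789 × 2.2570 = 0.1193.
τ(460 nm) = 0.0913 × (560/460)⁴ × 2.2570 = 0.0913 × 2.1964 × 2.2570 = 0.4526.
T(642)/T(460) = exp(τ_B − τ_A) = exp(0.3333) = 1.3956.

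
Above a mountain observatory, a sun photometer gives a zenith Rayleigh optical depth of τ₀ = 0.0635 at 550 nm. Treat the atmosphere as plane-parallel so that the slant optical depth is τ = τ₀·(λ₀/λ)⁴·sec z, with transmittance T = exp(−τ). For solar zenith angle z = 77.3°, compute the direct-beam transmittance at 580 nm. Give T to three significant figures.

0.792

sec 77.3° = 4.5486.
τ = 0.0635 × (550/580)⁴ × 4.5486 = 0.0635 × 0.8086 × 4.5486 = 0.2336.
T = exp(−0.2336) = 0.7917.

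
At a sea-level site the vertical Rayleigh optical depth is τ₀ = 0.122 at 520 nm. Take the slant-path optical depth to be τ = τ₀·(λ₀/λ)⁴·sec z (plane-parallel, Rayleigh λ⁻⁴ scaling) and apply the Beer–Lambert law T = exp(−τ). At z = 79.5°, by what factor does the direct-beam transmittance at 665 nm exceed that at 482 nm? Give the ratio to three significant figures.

1.93

Airmass: sec 79.5° = 5.4874.
τ(665 nm) = 0.122 × (520/665)⁴ × 5.4874 = 0.122 × 0.3739 × 5.4874 = 0.2503.
τ(482 nm) = 0.122 × (520/482)⁴ × 5.4874 = 0.122 × 1.3546 × 5.4874 = 0.9069.
T(665)/T(482) = exp(τ_B − τ_A) = exp(0.6566) = 1.9282.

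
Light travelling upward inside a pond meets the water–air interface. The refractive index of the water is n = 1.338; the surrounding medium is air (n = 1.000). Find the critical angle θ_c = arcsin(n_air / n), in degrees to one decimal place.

sin θ_c = n_air / n = 1.000 / 1.338 = 0.7474.
θ_c = arcsin(0.7474) = 48.36°.

48.4°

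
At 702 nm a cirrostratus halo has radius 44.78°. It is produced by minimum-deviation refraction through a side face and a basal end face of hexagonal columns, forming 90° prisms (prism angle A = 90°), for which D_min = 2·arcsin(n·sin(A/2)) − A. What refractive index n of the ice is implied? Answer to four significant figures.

Rearranging: n = sin((D_min + A)/2) / sin(A/2).
(D_min + A)/2 = (44.78° + 90°)/2 = 67.390°.
n = sin 67.390° / sin 45° = 0.9231 / 0.7071 = 1.3055.

1.306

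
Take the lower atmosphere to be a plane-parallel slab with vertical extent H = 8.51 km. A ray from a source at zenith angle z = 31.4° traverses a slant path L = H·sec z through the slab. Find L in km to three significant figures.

sec z = 1/cos 31.4° = 1.1716.
L = 8.51 × 1.1716 = 9.970 km.

9.97 km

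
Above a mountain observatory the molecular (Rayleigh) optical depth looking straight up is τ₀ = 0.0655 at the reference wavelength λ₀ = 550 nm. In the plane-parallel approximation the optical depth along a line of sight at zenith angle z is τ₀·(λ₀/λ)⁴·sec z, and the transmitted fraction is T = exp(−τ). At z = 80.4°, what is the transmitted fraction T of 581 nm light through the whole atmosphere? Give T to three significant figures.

sec 80.4° = 5.9963.
τ = 0.0655 × (550/581)⁴ × 5.9963 = 0.0655 × 0.8031 × 5.9963 = 0.3154.
T = exp(−0.3154) = 0.7295.

0.729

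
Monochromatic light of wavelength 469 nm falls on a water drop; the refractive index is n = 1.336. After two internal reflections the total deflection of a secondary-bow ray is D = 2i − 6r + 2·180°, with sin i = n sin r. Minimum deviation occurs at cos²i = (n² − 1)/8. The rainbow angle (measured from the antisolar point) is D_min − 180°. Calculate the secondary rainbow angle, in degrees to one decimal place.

51.7°

cos²i = (1.78490 − 1)/8 = 0.09811; i = arccos(0.31323) = 71.746°.
sin r = sin 71.746°/1.336 = 0.71084; r = 45.303°.
D_min = 2·71.746° − 6·45.303° + 360° = 231.674°.
Rainbow angle = D_min − 180° = 51.674°.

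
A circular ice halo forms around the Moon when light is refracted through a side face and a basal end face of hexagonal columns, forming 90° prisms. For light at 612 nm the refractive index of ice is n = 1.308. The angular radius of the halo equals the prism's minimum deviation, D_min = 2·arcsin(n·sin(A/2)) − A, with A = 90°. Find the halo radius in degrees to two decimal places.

45.31°

n·sin(A/2) = 1.308 × sin 45° = 1.308 × 0.7071 = 0.9249.
D_min = 2·arcsin(0.9249) − 90° = 2 × 67.653° − 90° = 45.305°.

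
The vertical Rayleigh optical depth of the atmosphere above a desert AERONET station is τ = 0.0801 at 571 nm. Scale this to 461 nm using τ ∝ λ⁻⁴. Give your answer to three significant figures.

0.189

τ(461 nm) = τ(571 nm) × (571/461)⁴ = 0.0801 × (1.2386)⁴ = 0.0801 × 2.3536 = 0.1885.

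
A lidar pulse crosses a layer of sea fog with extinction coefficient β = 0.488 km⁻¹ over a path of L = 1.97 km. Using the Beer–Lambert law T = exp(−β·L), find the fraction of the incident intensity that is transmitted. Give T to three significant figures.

0.382

τ = β·L = 0.488 × 1.97 = 0.9614.
T = exp(−0.9614) = 0.3824.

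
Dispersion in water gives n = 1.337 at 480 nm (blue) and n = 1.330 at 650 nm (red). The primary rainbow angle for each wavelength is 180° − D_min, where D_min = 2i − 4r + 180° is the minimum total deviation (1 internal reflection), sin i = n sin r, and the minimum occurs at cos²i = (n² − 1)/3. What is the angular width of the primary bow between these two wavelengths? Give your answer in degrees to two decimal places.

At 480 nm (n = 1.337): cos²i = 0.26252 → i = 59.178°, r = 39.964°, D_min = 138.500°, rainbow angle = 41.500°.
At 650 nm (n = 1.330): cos²i = 0.25630 → i = 59.585°, r = 40.422°, D_min = 137.484°, rainbow angle = 42.516°.
Angular width = |41.500° − 42.516°| = 1.016°.

1.02°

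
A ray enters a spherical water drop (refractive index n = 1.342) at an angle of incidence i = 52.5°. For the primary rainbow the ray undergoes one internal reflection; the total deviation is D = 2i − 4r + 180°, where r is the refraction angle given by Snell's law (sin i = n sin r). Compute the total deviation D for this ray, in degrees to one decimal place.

sin r = sin 52.5° / 1.342 = 0.7934/1.342 = 0.5912; r = 36.24°.
D = 2·52.5° − 4·36.24° + 180° = 105.00° − 144.96° + 180° = 140.04°.

140.0°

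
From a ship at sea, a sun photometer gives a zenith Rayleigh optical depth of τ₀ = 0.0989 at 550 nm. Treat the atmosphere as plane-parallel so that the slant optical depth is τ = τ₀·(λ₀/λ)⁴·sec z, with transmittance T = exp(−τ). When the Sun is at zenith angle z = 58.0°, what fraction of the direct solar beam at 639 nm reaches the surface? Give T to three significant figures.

sec 58.0° = 1.8871.
τ = 0.0989 × (550/639)⁴ × 1.8871 = 0.0989 × 0.5488 × 1.8871 = 0.1024.
T = exp(−0.1024) = 0.9026.

0.903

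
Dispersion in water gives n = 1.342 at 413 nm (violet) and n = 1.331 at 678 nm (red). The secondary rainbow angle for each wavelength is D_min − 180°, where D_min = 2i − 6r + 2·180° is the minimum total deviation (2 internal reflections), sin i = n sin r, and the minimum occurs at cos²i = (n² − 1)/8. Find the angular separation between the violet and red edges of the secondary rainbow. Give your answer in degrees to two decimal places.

2.86°

At 413 nm (n = 1.342): cos²i = 0.10012 → i = 71.554°, r = 44.981°, D_min = 233.222°, rainbow angle = 53.222°.
At 678 nm (n = 1.331): cos²i = 0.09645 → i = 71.907°, r = 45.575°, D_min = 230.365°, rainbow angle = 50.365°.
Angular width = |53.222° − 50.365°| = 2.857°.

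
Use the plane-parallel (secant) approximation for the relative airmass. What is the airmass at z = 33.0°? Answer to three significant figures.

X = sec z = 1/cos 33.0° = 1/0.8387 = 1.1924.

1.19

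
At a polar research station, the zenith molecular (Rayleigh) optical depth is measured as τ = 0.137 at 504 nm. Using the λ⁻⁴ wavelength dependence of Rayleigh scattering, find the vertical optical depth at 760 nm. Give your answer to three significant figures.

τ(760 nm) = τ(504 nm) × (504/760)⁴ = 0.137 × (0.6632)⁴ = 0.137 × 0.1934 = 0.0265.

0.0265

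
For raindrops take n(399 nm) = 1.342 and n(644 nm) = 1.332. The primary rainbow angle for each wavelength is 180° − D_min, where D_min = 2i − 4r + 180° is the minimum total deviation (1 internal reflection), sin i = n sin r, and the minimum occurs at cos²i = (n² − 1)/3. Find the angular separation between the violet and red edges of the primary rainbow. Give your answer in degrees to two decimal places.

1.44°

At 399 nm (n = 1.342): cos²i = 0.26699 → i = 58.888°, r = 39.641°, D_min = 139.213°, rainbow angle = 40.787°.
At 644 nm (n = 1.332): cos²i = 0.25807 → i = 59.469°, r = 40.290°, D_min = 137.776°, rainbow angle = 42.224°.
Angular width = |40.787° − 42.224°| = 1.437°.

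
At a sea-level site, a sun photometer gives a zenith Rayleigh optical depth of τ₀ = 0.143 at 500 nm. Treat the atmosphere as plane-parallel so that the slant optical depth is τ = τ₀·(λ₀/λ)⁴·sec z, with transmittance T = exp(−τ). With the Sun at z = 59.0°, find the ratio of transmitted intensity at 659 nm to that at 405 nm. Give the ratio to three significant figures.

Airmass: sec 59.0° = 1.9416.
τ(659 nm) = 0.143 × (500/659)⁴ × 1.9416 = 0.143 × 0.3314 × 1.9416 = 0.0920.
τ(405 nm) = 0.143 × (500/405)⁴ × 1.9416 = 0.143 × 2.3231 × 1.9416 = 0.6450.
T(659)/T(405) = exp(τ_B − τ_A) = exp(0.5530) = 1.7384.

1.74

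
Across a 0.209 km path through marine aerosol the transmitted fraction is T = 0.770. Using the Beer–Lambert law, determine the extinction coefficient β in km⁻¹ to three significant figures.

Beer–Lambert: T = exp(−βL) ⇒ β = −ln(T)/L = −ln(0.770)/0.209 = 0.2614/0.209 = 1.251 km⁻¹.

1.25 km⁻¹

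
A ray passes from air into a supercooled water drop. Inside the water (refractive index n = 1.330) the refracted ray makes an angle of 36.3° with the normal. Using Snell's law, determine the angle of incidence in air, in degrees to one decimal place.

51.9°

Snell: sin θ_i = n · sin θ_r = 1.330 × sin 36.3° = 1.330 × 0.5920 = 0.7874.
θ_i = arcsin(0.7874) = 51.94°.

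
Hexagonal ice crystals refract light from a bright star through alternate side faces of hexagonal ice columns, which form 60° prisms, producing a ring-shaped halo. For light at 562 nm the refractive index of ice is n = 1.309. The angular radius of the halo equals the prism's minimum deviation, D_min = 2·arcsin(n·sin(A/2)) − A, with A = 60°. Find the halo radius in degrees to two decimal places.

21.76°

n·sin(A/2) = 1.309 × sin 30° = 1.309 × 0.5000 = 0.6545.
D_min = 2·arcsin(0.6545) − 60° = 2 × 40.882° − 60° = 21.763°.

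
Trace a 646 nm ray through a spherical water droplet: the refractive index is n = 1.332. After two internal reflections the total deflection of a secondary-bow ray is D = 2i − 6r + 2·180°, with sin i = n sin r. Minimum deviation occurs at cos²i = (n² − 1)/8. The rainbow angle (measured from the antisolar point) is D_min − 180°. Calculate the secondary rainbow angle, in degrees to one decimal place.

cos²i = (1.77422 − 1)/8 = 0.09678; i = arccos(0.31109) = 71.875°.
sin r = sin 71.875°/1.332 = 0.71350; r = 45.520°.
D_min = 2·71.875° − 6·45.520° + 360° = 230.628°.
Rainbow angle = D_min − 180° = 50.628°.

50.6°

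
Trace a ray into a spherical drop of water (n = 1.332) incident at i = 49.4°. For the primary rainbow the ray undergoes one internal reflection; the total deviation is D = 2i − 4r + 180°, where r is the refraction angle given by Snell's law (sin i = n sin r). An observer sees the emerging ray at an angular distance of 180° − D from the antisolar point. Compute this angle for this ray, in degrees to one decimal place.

40.2°

sin r = sin 49.4° / 1.332 = 0.7593/1.332 = 0.5700; r = 34.75°.
D = 2·49.4° − 4·34.75° + 180° = 98.80° − 139.01° + 180° = 139.79°.
Angle from antisolar point = 180° − D = 40.21°.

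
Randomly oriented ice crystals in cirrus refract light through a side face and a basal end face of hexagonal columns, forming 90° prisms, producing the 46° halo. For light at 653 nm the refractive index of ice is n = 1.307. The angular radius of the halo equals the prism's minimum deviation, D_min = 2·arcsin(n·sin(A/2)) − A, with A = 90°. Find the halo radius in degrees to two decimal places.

45.09°

n·sin(A/2) = 1.307 × sin 45° = 1.307 × 0.7071 = 0.9242.
D_min = 2·arcsin(0.9242) − 90° = 2 × 67.546° − 90° = 45.093°.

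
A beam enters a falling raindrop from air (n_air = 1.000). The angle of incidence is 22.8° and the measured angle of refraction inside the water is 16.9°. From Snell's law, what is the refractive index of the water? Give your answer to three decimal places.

n = sin θ_i / sin θ_r = sin 22.8° / sin 16.9° = 0.3875 / 0.2907 = 1.3330.

1.333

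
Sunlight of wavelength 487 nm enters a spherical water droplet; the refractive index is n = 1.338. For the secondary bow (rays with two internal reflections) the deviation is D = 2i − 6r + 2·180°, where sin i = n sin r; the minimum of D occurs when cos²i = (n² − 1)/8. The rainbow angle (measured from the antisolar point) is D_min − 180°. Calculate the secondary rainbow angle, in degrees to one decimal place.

52.2°

cos²i = (1.79024 − 1)/8 = 0.09878; i = arccos(0.31429) = 71.682°.
sin r = sin 71.682°/1.338 = 0.70951; r = 45.195°.
D_min = 2·71.682° − 6·45.195° + 360° = 232.193°.
Rainbow angle = D_min − 180° = 52.193°.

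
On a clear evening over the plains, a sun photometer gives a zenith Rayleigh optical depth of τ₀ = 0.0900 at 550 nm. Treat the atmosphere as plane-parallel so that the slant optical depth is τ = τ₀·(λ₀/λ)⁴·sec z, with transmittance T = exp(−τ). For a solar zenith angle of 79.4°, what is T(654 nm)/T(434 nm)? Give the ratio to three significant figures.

Airmass: sec 79.4° = 5.4362.
τ(654 nm) = 0.0900 × (550/654)⁴ × 5.4362 = 0.0900 × 0.5002 × 5.4362 = 0.2447.
τ(434 nm) = 0.0900 × (550/434)⁴ × 5.4362 = 0.0900 × 2.5792 × 5.4362 = 1.2619.
T(654)/T(434) = exp(τ_B − τ_A) = exp(1.0172) = 2.7654.

2.77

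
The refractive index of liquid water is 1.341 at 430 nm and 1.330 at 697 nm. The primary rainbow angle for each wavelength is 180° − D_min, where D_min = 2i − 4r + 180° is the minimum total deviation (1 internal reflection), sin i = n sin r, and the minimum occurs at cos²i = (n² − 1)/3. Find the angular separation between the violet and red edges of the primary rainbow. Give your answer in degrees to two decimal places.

At 430 nm (n = 1.341): cos²i = 0.26609 → i = 58.946°, r = 39.705°, D_min = 139.071°, rainbow angle = 40.929°.
At 697 nm (n = 1.330): cos²i = 0.25630 → i = 59.585°, r = 40.422°, D_min = 137.484°, rainbow angle = 42.516°.
Angular width = |40.929° − 42.516°| = 1.588°.

1.59°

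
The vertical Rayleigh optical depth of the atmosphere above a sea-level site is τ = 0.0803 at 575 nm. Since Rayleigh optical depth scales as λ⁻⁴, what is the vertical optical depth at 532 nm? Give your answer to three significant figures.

τ(532 nm) = τ(575 nm) × (575/532)⁴ = 0.0803 × (1.0808)⁴ = 0.0803 × 1.3647 = 0.1096.

0.110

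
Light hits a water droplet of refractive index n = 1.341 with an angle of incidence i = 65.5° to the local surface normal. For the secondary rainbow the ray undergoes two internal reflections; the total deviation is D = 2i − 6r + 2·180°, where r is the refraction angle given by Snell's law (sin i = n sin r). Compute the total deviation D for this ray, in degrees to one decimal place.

234.6°

sin r = sin 65.5° / 1.341 = 0.9100/1.341 = 0.6786; r = 42.73°.
D = 2·65.5° − 6·42.73° + 2·180° = 131.00° − 256.39° + 360° = 234.61°.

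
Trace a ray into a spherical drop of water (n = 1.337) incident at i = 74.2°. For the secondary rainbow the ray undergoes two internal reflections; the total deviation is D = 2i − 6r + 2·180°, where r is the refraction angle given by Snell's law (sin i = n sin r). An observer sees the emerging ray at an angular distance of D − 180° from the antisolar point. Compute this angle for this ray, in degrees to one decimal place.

sin r = sin 74.2° / 1.337 = 0.9622/1.337 = 0.7197; r = 46.03°.
D = 2·74.2° − 6·46.03° + 2·180° = 148.40° − 276.17° + 360° = 232.23°.
Angle from antisolar point = D − 180° = 52.23°.

52.2°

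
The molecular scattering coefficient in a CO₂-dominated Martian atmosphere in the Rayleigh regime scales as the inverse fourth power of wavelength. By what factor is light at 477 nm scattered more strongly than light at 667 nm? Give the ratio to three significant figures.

3.82

Rayleigh scattering ∝ λ⁻⁴, so the ratio of coefficients is the inverse fourth power of the wavelength ratio.
σ(477)/σ(667) = (667/477)⁴ = (1.3983)⁴ = 3.823.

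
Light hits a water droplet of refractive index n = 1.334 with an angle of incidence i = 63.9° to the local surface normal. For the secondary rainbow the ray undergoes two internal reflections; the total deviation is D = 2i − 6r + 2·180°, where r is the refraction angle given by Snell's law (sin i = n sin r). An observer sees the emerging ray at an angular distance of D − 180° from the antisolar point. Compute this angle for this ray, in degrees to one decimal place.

sin r = sin 63.9° / 1.334 = 0.8980/1.334 = 0.6732; r = 42.31°.
D = 2·63.9° − 6·42.31° + 2·180° = 127.80° − 253.88° + 360° = 233.92°.
Angle from antisolar point = D − 180° = 53.92°.

53.9°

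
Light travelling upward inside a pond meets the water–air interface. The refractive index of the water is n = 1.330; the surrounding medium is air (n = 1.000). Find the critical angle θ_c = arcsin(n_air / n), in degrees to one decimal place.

sin θ_c = n_air / n = 1.000 / 1.330 = 0.7519.
θ_c = arcsin(0.7519) = 48.75°.

48.8°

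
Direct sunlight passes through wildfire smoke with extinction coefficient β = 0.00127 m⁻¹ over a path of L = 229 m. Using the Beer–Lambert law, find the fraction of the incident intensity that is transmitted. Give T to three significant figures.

τ = β·L = 0.00127 × 229 = 0.2908.
T = exp(−0.2908) = 0.7476.

0.748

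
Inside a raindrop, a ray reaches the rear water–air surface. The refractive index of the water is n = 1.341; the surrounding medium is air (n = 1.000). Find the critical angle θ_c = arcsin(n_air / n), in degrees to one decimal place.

sin θ_c = n_air / n = 1.000 / 1.341 = 0.7457.
θ_c = arcsin(0.7457) = 48.22°.

48.2°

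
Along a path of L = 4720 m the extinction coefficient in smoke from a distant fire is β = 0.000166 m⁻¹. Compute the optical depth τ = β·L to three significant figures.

τ = β·L = 0.000166 × 4720 = 0.7835.

0.784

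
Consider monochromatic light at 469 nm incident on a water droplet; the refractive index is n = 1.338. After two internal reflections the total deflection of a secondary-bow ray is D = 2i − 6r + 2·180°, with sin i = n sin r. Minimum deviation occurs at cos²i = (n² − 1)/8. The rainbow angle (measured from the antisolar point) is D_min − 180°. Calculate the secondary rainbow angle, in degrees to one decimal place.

cos²i = (1.79024 − 1)/8 = 0.09878; i = arccos(0.31429) = 71.682°.
sin r = sin 71.682°/1.338 = 0.70951; r = 45.195°.
D_min = 2·71.682° − 6·45.195° + 360° = 232.193°.
Rainbow angle = D_min − 180° = 52.193°.

52.2°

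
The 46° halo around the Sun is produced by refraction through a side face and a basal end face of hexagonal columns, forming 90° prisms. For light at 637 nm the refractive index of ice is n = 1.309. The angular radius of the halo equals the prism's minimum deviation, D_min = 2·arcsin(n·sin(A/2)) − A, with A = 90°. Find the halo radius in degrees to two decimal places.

n·sin(A/2) = 1.309 × sin 45° = 1.309 × 0.7071 = 0.9256.
D_min = 2·arcsin(0.9256) − 90° = 2 × 67.759° − 90° = 45.519°.

45.52°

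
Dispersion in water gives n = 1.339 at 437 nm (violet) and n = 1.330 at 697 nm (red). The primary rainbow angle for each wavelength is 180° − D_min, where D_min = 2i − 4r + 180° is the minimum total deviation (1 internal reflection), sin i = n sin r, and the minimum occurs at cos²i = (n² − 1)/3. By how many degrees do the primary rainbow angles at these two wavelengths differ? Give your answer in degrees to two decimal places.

At 437 nm (n = 1.339): cos²i = 0.26431 → i = 59.062°, r = 39.834°, D_min = 138.786°, rainbow angle = 41.214°.
At 697 nm (n = 1.330): cos²i = 0.25630 → i = 59.585°, r = 40.422°, D_min = 137.484°, rainbow angle = 42.516°.
Angular width = |41.214° − 42.516°| = 1.303°.

1.30°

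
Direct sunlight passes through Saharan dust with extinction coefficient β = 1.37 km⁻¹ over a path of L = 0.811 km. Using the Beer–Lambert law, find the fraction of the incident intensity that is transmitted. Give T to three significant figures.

τ = β·L = 1.37 × 0.811 = 1.1111.
T = exp(−1.1111) = 0.3292.

0.329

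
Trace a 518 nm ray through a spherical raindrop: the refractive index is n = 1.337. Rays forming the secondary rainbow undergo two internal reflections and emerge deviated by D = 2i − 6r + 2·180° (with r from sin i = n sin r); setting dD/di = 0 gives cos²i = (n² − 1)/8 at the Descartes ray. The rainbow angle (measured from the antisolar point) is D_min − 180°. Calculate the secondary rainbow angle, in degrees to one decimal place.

cos²i = (1.78757 − 1)/8 = 0.09845; i = arccos(0.31376) = 71.714°.
sin r = sin 71.714°/1.337 = 0.71017; r = 45.249°.
D_min = 2·71.714° − 6·45.249° + 360° = 231.934°.
Rainbow angle = D_min − 180° = 51.934°.

51.9°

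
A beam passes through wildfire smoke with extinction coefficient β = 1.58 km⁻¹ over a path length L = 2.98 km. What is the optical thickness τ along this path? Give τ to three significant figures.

4.71

τ = β·L = 1.58 × 2.98 = 4.7084.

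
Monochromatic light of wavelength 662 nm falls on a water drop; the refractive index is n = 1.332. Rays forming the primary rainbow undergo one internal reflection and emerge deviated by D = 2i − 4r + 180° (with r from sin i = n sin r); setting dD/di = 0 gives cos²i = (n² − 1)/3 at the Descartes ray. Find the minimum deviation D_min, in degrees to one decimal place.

cos²i = (1.77422 − 1)/3 = 0.25807; i = arccos(0.50801) = 59.469°.
sin r = sin 59.469°/1.332 = 0.64666; r = 40.290°.
D_min = 2·59.469° − 4·40.290° + 180° = 137.776°.

137.8°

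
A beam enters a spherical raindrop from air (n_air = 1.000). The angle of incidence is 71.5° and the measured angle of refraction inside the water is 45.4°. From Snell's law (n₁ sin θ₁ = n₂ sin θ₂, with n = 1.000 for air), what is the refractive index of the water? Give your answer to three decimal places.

1.332

n = sin θ_i / sin θ_r = sin 71.5° / sin 45.4° = 0.9483 / 0.7120 = 1.3319.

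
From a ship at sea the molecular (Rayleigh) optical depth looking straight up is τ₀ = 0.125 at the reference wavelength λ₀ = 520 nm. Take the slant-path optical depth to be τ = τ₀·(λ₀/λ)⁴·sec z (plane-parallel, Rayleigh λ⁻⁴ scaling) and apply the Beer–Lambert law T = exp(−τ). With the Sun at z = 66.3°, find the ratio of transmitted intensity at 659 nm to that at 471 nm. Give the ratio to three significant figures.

Airmass: sec 66.3° = 2.4879.
τ(659 nm) = 0.125 × (520/659)⁴ × 2.4879 = 0.125 × 0.3877 × 2.4879 = 0.1206.
τ(471 nm) = 0.125 × (520/471)⁴ × 2.4879 = 0.125 × 1.4857 × 2.4879 = 0.4620.
T(659)/T(471) = exp(τ_B − τ_A) = exp(0.3415) = 1.4070.

1.41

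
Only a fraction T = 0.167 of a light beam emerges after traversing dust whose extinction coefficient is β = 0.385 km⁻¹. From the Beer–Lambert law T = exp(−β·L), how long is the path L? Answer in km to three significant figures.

Beer–Lambert: T = exp(−βL) ⇒ L = −ln(T)/β = −ln(0.167)/0.385 = 1.7898/0.385 = 4.649 km.

4.65 km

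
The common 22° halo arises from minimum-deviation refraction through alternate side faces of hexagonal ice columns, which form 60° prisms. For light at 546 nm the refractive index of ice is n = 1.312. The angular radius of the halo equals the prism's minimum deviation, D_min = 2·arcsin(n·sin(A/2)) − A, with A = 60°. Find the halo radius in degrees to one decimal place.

22.0°

n·sin(A/2) = 1.312 × sin 30° = 1.312 × 0.5000 = 0.6560.
D_min = 2·arcsin(0.6560) − 60° = 2 × 40.996° − 60° = 21.991°.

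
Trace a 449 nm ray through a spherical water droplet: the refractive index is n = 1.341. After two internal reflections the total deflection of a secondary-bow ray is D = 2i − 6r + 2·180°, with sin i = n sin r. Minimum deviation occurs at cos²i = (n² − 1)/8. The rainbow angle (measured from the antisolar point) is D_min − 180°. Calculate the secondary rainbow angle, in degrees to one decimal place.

cos²i = (1.79828 − 1)/8 = 0.09979; i = arccos(0.31589) = 71.586°.
sin r = sin 71.586°/1.341 = 0.70753; r = 45.034°.
D_min = 2·71.586° − 6·45.034° + 360° = 232.966°.
Rainbow angle = D_min − 180° = 52.966°.

53.0°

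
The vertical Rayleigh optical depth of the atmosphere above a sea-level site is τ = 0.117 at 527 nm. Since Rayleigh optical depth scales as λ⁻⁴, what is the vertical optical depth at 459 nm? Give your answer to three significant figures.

0.203

τ(459 nm) = τ(527 nm) × (527/459)⁴ = 0.117 × (1.1481)⁴ = 0.117 × 1.7378 = 0.2033.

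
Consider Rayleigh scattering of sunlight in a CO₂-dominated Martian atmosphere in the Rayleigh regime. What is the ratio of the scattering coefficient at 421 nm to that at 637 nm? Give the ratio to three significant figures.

5.24

Rayleigh scattering ∝ λ⁻⁴, so the ratio of coefficients is the inverse fourth power of the wavelength ratio.
σ(421)/σ(637) = (637/421)⁴ = (1.5131)⁴ = 5.241.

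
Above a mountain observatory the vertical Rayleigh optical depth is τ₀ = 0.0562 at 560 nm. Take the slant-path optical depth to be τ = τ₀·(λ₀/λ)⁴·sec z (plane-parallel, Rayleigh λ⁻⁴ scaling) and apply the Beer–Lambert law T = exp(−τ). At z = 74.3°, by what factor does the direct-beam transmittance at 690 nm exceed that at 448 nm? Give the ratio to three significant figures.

Airmass: sec 74.3° = 3.6955.
τ(690 nm) = 0.0562 × (560/690)⁴ × 3.6955 = 0.0562 × 0.4339 × 3.6955 = 0.0901.
τ(448 nm) = 0.0562 × (560/448)⁴ × 3.6955 = 0.0562 × 2.4414 × 3.6955 = 0.5070.
T(690)/T(448) = exp(τ_B − τ_A) = exp(0.4169) = 1.5173.

1.52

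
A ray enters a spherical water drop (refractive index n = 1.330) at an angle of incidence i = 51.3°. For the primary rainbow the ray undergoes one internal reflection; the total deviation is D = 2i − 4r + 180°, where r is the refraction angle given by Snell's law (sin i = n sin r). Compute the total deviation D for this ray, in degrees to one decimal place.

sin r = sin 51.3° / 1.330 = 0.7804/1.330 = 0.5868; r = 35.93°.
D = 2·51.3° − 4·35.93° + 180° = 102.60° − 143.72° + 180° = 138.88°.

138.9°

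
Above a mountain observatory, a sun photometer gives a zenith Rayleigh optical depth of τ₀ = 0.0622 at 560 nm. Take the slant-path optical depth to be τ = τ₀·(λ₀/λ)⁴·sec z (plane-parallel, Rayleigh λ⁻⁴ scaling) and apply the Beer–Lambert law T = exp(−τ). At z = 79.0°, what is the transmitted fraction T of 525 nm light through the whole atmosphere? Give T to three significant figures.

sec 79.0° = 5.2408.
τ = 0.0622 × (560/525)⁴ × 5.2408 = 0.0622 × 1.2945 × 5.2408 = 0.4220.
T = exp(−0.4220) = 0.6557.

0.656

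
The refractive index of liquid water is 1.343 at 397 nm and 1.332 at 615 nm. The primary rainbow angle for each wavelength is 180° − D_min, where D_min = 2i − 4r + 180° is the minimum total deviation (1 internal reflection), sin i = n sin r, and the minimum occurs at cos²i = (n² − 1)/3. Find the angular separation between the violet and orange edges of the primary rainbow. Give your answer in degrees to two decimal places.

At 397 nm (n = 1.343): cos²i = 0.26788 → i = 58.830°, r = 39.577°, D_min = 139.354°, rainbow angle = 40.646°.
At 615 nm (n = 1.332): cos²i = 0.25807 → i = 59.469°, r = 40.290°, D_min = 137.776°, rainbow angle = 42.224°.
Angular width = |40.646° − 42.224°| = 1.578°.

1.58°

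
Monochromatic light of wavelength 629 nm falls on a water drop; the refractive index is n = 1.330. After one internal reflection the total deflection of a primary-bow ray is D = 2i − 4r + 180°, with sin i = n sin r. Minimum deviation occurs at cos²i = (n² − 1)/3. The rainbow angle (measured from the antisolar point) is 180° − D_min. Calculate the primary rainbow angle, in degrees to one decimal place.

42.5°

cos²i = (1.76890 − 1)/3 = 0.25630; i = arccos(0.50626) = 59.585°.
sin r = sin 59.585°/1.330 = 0.64841; r = 40.422°.
D_min = 2·59.585° − 4·40.422° + 180° = 137.484°.
Rainbow angle = 180° − D_min = 42.516°.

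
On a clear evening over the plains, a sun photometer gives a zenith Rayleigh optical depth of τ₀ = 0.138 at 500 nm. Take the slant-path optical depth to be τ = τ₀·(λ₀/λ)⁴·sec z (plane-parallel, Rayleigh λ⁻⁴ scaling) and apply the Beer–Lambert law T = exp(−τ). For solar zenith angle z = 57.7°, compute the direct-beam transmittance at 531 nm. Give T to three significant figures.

0.816

sec 57.7° = 1.8714.
τ = 0.138 × (500/531)⁴ × 1.8714 = 0.138 × 0.7861 × 1.8714 = 0.2030.
T = exp(−0.2030) = 0.8163.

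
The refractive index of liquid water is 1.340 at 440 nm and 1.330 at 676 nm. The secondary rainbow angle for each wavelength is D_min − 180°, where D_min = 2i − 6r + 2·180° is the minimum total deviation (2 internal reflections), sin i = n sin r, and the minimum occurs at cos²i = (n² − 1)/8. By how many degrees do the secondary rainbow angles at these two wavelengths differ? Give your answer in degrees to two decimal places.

At 440 nm (n = 1.340): cos²i = 0.09945 → i = 71.618°, r = 45.088°, D_min = 232.709°, rainbow angle = 52.709°.
At 676 nm (n = 1.330): cos²i = 0.09611 → i = 71.940°, r = 45.630°, D_min = 230.101°, rainbow angle = 50.101°.
Angular width = |52.709° − 50.101°| = 2.608°.

2.61°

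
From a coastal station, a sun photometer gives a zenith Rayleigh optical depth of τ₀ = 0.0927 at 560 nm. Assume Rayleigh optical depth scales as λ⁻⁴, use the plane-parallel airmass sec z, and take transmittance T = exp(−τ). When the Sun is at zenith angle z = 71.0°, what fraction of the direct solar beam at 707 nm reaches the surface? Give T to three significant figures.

sec 71.0° = 3.0716.
τ = 0.0927 × (560/707)⁴ × 3.0716 = 0.0927 × 0.3936 × 3.0716 = 0.1121.
T = exp(−0.1121) = 0.8940.

0.894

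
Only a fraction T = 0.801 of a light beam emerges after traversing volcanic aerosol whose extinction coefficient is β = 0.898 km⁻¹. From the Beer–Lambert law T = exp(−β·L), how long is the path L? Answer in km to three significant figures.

0.247 km

Beer–Lambert: T = exp(−βL) ⇒ L = −ln(T)/β = −ln(0.801)/0.898 = 0.2219/0.898 = 0.2471 km.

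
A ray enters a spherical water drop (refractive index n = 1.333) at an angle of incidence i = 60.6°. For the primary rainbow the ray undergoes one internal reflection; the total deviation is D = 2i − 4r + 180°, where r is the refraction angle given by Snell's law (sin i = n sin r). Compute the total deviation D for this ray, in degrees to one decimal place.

138.0°

sin r = sin 60.6° / 1.333 = 0.8712/1.333 = 0.6536; r = 40.81°.
D = 2·60.6° − 4·40.81° + 180° = 121.20° − 163.25° + 180° = 137.95°.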